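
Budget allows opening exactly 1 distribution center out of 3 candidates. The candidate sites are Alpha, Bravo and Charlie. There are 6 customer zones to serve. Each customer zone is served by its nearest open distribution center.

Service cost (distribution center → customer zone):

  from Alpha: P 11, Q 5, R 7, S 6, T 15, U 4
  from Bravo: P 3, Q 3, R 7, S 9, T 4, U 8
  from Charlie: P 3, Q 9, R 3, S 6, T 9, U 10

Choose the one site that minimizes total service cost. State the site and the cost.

With exactly 1 open, each customer zone uses its cheapest among the chosen.
{Bravo}: P→Bravo 3, Q→Bravo 3, R→Bravo 7, S→Bravo 9, T→Bravo 4, U→Bravo 8. Service cost 34.
{Charlie}: service cost 40
{Alpha}: service cost 48
Among all 3 size-1 choices, {Bravo} is lowest.

Choose Bravo only; total service cost 34.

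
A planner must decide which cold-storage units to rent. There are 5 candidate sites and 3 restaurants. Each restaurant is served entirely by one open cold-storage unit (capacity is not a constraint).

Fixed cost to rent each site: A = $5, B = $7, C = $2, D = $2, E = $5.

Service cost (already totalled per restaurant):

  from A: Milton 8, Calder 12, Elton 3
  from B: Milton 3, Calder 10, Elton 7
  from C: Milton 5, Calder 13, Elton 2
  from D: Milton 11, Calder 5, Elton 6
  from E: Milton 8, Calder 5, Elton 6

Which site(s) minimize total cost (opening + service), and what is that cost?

Open C and D; minimum total cost 16.

For any fixed open set, each restaurant goes to its cheapest open site; total = fixed + service.
{C, D}: Milton→C 5, Calder→D 5, Elton→C 2. Service 12; fixed 4; total 16.
{C, E}: Milton→C 5, Calder→E 5, Elton→C 2. Service 12; fixed 7; total 19.
{A, C, D}: Milton→C 5, Calder→D 5, Elton→C 2. Service 12; fixed 9; total 21.
{A, B, C, D, E}: service 10 + fixed 21 = 31
No other subset beats 16.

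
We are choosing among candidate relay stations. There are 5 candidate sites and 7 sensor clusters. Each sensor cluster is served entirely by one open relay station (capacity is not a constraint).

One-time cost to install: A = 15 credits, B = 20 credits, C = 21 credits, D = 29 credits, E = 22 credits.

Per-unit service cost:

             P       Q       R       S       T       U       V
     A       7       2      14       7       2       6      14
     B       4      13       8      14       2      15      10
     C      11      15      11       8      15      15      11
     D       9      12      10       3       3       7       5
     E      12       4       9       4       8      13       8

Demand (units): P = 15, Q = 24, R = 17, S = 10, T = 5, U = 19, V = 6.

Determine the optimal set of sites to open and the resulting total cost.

Open A, B and D; minimum total cost 492.

For any fixed open set, each sensor cluster goes to its cheapest open site; total = fixed + service.
{A, B, D}: P→B 4·15=60, Q→A 2·24=48, R→B 8·17=136, S→D 3·10=30, T→A 2·5=10, U→A 6·19=114, V→D 5·6=30. Service 428; fixed 64; total 492.
{A, B, C, D}: service 428 + fixed 85 = 513
{A, B, E}: service 456 + fixed 57 = 513
{A, B, C, D, E}: P→B 4·15=60, Q→A 2·24=48, R→B 8·17=136, S→D 3·10=30, T→A 2·5=10, U→A 6·19=114, V→D 5·6=30. Service 428; fixed 107; total 535.
No other subset beats 492.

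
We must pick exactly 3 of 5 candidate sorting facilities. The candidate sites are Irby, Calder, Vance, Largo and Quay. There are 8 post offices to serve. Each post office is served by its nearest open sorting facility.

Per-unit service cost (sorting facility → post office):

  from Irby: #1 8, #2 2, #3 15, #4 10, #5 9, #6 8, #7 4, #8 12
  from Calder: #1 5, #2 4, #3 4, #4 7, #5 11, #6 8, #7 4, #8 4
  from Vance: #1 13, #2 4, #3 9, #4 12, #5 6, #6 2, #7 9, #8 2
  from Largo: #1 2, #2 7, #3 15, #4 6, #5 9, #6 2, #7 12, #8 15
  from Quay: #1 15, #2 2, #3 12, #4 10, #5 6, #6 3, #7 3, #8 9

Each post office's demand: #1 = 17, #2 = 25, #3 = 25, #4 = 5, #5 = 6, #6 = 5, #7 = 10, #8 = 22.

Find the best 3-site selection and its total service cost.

With exactly 3 open, each post office uses its cheapest among the chosen.
{Calder, Largo, Quay}: #1→Largo 2·17=34, #2→Quay 2·25=50, #3→Calder 4·25=100, #4→Largo 6·5=30, #5→Quay 6·6=36, #6→Largo 2·5=10, #7→Quay 3·10=30, #8→Calder 4·22=88. Service cost 378.
{Calder, Vance, Quay}: service cost 390
{Calder, Vance, Largo}: service cost 394
Among all 10 size-3 choices, {Calder, Largo, Quay} is lowest.

Choose Calder, Largo and Quay; total service cost 378.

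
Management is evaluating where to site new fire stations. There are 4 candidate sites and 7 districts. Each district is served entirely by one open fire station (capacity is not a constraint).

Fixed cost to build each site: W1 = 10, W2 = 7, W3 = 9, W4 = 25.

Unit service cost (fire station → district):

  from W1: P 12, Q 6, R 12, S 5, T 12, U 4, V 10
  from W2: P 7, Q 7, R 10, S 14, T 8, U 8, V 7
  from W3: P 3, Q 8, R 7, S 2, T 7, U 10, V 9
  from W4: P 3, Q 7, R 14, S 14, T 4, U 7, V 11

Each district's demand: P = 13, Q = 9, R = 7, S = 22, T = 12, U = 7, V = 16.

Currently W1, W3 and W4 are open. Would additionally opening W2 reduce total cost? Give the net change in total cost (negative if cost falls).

Current service cost with {W1, W3, W4}: 406.
Adding W2: each district re-picks its cheapest; new service cost 374, saving 32.
Extra fixed cost: 7. Net change = 7 − 32 = -25.
(Totals: 450 → 425.)

Yes — net change −25 (cost falls by 25).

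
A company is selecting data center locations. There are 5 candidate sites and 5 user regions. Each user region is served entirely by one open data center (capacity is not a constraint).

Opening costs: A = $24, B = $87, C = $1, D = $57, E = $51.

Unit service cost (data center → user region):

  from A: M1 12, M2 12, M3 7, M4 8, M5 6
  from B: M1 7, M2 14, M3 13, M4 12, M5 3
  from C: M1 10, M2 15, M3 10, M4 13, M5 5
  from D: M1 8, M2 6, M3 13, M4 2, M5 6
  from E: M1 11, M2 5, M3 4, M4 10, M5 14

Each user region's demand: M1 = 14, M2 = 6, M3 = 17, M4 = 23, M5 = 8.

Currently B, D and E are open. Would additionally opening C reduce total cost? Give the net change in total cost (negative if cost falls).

Current service cost with {B, D, E}: 266.
Adding C: each user region re-picks its cheapest; new service cost 266, saving 0.
Extra fixed cost: 1. Net change = 1 − 0 = 1.
(Totals: 461 → 462.)

No — net change +1 (cost rises by 1).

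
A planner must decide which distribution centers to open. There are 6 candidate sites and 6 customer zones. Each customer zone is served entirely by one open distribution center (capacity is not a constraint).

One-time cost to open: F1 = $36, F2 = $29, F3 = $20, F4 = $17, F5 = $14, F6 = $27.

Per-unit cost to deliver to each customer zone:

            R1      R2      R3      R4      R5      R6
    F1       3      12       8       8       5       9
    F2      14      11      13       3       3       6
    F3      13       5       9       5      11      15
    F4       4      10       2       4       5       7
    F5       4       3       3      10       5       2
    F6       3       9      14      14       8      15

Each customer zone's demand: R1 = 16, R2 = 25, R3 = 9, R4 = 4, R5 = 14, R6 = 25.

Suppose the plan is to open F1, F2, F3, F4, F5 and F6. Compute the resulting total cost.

Each customer zone is assigned to its cheapest site among the open ones.
{F1, F2, F3, F4, F5, F6}: R1→F1 3·16=48, R2→F5 3·25=75, R3→F4 2·9=18, R4→F2 3·4=12, R5→F2 3·14=42, R6→F5 2·25=50. Service 245; fixed 143; total 388.

Total cost: 388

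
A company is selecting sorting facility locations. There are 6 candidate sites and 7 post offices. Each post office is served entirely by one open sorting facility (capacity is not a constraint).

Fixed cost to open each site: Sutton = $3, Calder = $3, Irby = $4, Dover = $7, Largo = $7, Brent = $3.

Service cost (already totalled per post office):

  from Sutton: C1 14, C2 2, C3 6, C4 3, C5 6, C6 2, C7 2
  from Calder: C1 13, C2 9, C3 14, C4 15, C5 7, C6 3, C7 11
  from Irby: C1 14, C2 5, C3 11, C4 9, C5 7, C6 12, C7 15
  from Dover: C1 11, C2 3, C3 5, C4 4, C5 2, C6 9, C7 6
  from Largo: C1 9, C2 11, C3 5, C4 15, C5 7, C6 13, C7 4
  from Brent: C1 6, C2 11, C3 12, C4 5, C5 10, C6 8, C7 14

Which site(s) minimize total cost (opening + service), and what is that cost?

For any fixed open set, each post office goes to its cheapest open site; total = fixed + service.
{Sutton, Brent}: C1→Brent 6, C2→Sutton 2, C3→Sutton 6, C4→Sutton 3, C5→Sutton 6, C6→Sutton 2, C7→Sutton 2. Service 27; fixed 6; total 33.
{Sutton, Dover, Brent}: service 22 + fixed 13 = 35
{Sutton, Calder, Brent}: service 27 + fixed 9 = 36
{Sutton, Calder, Irby, Dover, Largo, Brent}: C1→Brent 6, C2→Sutton 2, C3→Dover 5, C4→Sutton 3, C5→Dover 2, C6→Sutton 2, C7→Sutton 2. Service 22; fixed 27; total 49.
No other subset beats 33.

Open Sutton and Brent; minimum total cost 33.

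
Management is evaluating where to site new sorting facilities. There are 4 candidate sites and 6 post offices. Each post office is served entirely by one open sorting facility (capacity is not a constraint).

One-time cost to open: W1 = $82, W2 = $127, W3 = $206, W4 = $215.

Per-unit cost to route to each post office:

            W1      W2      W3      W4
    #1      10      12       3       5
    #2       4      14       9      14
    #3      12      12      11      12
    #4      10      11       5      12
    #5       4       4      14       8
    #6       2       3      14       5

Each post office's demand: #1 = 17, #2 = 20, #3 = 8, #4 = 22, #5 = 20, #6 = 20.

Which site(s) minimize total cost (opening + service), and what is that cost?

Open W1 and W3; minimum total cost 737.

For any fixed open set, each post office goes to its cheapest open site; total = fixed + service.
{W1, W3}: #1→W3 3·17=51, #2→W1 4·20=80, #3→W3 11·8=88, #4→W3 5·22=110, #5→W1 4·20=80, #6→W1 2·20=40. Service 449; fixed 288; total 737.
{W1}: service 686 + fixed 82 = 768
{W1, W2, W3}: service 449 + fixed 415 = 864
{W1, W2, W3, W4}: #1→W3 3·17=51, #2→W1 4·20=80, #3→W3 11·8=88, #4→W3 5·22=110, #5→W1 4·20=80, #6→W1 2·20=40. Service 449; fixed 630; total 1079.
(All 15 nonempty subsets were checked; W1 and W3 is lowest.)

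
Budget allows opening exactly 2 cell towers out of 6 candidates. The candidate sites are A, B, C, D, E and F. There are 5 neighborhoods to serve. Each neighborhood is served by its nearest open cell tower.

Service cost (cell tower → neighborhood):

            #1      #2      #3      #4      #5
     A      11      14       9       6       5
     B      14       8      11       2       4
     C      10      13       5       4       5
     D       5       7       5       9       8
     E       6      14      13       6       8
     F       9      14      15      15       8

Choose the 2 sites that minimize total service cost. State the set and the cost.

With exactly 2 open, each neighborhood uses its cheapest among the chosen.
{B, D}: #1→D 5, #2→D 7, #3→D 5, #4→B 2, #5→B 4. Service cost 23.
{C, D}: service cost 26
{A, D}: service cost 28
Among all 15 size-2 choices, {B, D} is lowest.

Choose B and D; total service cost 23.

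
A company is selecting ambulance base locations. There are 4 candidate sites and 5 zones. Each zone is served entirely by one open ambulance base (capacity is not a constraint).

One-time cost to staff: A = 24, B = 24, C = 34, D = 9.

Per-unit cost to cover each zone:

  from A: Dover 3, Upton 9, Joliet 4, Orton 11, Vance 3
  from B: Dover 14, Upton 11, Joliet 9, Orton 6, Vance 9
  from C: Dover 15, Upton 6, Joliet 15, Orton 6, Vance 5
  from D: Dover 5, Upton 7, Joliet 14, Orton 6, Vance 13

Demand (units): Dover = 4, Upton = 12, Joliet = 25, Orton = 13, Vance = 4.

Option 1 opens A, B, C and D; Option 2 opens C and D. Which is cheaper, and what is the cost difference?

Option 1: {A, B, C, D}: Dover→A 3·4=12, Upton→C 6·12=72, Joliet→A 4·25=100, Orton→B 6·13=78, Vance→A 3·4=12. Service 274; fixed 91; total 365.
Option 2: {C, D}: Dover→D 5·4=20, Upton→C 6·12=72, Joliet→D 14·25=350, Orton→C 6·13=78, Vance→C 5·4=20. Service 540; fixed 43; total 583.
Difference: |365 − 583| = 218.

Option 1 is cheaper by 218.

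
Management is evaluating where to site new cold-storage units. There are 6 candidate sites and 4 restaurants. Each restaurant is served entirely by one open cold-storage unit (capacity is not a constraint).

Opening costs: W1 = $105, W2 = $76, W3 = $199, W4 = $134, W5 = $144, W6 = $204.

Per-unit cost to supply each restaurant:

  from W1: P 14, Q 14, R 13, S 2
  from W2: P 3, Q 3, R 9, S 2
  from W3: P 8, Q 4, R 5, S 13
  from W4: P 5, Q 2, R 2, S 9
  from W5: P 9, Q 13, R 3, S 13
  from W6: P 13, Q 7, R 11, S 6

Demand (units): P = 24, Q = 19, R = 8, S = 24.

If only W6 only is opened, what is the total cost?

Each restaurant is assigned to its cheapest site among the open ones.
{W6}: P→W6 13·24=312, Q→W6 7·19=133, R→W6 11·8=88, S→W6 6·24=144. Service 677; fixed 204; total 881.

Total cost: 881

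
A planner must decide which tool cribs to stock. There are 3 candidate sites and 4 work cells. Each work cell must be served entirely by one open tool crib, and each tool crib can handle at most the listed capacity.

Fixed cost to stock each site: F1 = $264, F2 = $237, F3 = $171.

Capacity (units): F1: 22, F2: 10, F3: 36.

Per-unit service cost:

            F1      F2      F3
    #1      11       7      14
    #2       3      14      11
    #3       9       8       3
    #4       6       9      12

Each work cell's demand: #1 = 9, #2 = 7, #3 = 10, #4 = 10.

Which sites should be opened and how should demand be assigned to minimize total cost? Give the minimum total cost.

Minimum total cost: 524

Open {F3}: #1→F3 14·9=126, #2→F3 11·7=77, #3→F3 3·10=30, #4→F3 12·10=120.
Loads: F3 carries 36/36. Service 353; fixed 171; total 524.
Next best feasible plan costs 672.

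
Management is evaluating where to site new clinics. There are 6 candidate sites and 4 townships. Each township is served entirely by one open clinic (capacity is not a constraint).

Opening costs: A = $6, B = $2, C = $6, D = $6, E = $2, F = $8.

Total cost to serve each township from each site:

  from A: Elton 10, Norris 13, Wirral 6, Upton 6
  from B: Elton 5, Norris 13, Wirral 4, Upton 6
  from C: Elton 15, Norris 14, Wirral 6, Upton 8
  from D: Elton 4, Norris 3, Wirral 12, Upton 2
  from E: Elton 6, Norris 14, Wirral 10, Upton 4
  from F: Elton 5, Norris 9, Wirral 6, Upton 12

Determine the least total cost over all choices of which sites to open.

For any fixed open set, each township goes to its cheapest open site; total = fixed + service.
{B, D}: Elton→D 4, Norris→D 3, Wirral→B 4, Upton→D 2. Service 13; fixed 8; total 21.
{B, D, E}: service 13 + fixed 10 = 23
{A, B, D}: Elton→D 4, Norris→D 3, Wirral→B 4, Upton→D 2. Service 13; fixed 14; total 27.
{A, B, C, D, E, F}: Elton→D 4, Norris→D 3, Wirral→B 4, Upton→D 2. Service 13; fixed 30; total 43.
No other subset beats 21.

Minimum total cost: 21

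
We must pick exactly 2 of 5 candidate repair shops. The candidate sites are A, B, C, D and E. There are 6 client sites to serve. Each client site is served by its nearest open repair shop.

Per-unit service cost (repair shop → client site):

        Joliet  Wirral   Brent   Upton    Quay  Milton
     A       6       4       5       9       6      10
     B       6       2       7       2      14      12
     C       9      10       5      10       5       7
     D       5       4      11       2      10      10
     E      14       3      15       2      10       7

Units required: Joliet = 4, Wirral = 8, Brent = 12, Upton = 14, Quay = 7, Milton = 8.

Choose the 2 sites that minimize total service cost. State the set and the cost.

With exactly 2 open, each client site uses its cheapest among the chosen.
{B, C}: Joliet→B 6·4=24, Wirral→B 2·8=16, Brent→C 5·12=60, Upton→B 2·14=28, Quay→C 5·7=35, Milton→C 7·8=56. Service cost 219.
{C, D}: service cost 231
{A, E}: service cost 234
Among all 10 size-2 choices, {B, C} is lowest.

Choose B and C; total service cost 219.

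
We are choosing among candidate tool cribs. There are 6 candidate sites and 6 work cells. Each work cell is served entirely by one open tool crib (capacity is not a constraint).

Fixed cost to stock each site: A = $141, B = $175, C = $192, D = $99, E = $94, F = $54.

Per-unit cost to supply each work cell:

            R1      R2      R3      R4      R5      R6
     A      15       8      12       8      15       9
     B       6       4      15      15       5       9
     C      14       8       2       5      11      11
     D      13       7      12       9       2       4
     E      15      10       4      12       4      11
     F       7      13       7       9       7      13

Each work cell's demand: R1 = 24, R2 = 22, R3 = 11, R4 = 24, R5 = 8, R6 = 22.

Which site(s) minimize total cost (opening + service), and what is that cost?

Open D and F; minimum total cost 872.

For any fixed open set, each work cell goes to its cheapest open site; total = fixed + service.
{D, F}: R1→F 7·24=168, R2→D 7·22=154, R3→F 7·11=77, R4→D 9·24=216, R5→D 2·8=16, R6→D 4·22=88. Service 719; fixed 153; total 872.
{C, D, F}: R1→F 7·24=168, R2→D 7·22=154, R3→C 2·11=22, R4→C 5·24=120, R5→D 2·8=16, R6→D 4·22=88. Service 568; fixed 345; total 913.
{D, E, F}: R1→F 7·24=168, R2→D 7·22=154, R3→E 4·11=44, R4→D 9·24=216, R5→D 2·8=16, R6→D 4·22=88. Service 686; fixed 247; total 933.
{A, B, C, D, E, F}: R1→B 6·24=144, R2→B 4·22=88, R3→C 2·11=22, R4→C 5·24=120, R5→D 2·8=16, R6→D 4·22=88. Service 478; fixed 755; total 1233.
No other subset beats 872.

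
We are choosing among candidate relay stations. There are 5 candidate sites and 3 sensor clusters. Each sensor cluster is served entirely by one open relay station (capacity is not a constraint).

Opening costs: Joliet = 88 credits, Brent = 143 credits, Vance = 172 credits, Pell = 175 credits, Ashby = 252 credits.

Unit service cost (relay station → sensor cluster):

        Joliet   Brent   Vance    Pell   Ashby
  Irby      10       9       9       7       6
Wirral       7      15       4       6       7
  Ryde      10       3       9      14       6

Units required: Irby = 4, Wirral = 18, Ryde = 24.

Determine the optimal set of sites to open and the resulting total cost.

Open Joliet and Brent; minimum total cost 465.

For any fixed open set, each sensor cluster goes to its cheapest open site; total = fixed + service.
{Joliet, Brent}: Irby→Brent 9·4=36, Wirral→Joliet 7·18=126, Ryde→Brent 3·24=72. Service 234; fixed 231; total 465.
{Joliet}: service 406 + fixed 88 = 494
{Brent, Vance}: service 180 + fixed 315 = 495
{Joliet, Brent, Vance, Pell, Ashby}: Irby→Ashby 6·4=24, Wirral→Vance 4·18=72, Ryde→Brent 3·24=72. Service 168; fixed 830; total 998.
No other subset beats 465.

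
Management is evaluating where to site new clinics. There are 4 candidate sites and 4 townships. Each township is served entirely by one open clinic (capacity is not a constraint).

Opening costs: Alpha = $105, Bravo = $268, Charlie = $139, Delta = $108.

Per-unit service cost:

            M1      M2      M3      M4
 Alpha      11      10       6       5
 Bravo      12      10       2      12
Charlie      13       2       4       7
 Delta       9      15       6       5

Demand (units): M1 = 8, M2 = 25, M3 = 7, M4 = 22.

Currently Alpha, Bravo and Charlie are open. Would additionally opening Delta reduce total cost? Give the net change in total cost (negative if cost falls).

No — net change +92 (cost rises by 92).

Current service cost with {Alpha, Bravo, Charlie}: 262.
Adding Delta: each township re-picks its cheapest; new service cost 246, saving 16.
Extra fixed cost: 108. Net change = 108 − 16 = 92.
(Totals: 774 → 866.)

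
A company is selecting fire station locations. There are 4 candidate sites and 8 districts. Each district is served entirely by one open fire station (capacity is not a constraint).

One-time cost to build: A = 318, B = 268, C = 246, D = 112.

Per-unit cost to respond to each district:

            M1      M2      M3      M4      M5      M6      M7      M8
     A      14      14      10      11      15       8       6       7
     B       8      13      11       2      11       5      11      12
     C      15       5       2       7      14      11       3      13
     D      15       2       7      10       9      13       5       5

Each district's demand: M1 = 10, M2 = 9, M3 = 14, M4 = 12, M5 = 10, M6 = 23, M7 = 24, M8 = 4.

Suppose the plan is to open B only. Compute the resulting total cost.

Each district is assigned to its cheapest site among the open ones.
{B}: M1→B 8·10=80, M2→B 13·9=117, M3→B 11·14=154, M4→B 2·12=24, M5→B 11·10=110, M6→B 5·23=115, M7→B 11·24=264, M8→B 12·4=48. Service 912; fixed 268; total 1180.

Total cost: 1180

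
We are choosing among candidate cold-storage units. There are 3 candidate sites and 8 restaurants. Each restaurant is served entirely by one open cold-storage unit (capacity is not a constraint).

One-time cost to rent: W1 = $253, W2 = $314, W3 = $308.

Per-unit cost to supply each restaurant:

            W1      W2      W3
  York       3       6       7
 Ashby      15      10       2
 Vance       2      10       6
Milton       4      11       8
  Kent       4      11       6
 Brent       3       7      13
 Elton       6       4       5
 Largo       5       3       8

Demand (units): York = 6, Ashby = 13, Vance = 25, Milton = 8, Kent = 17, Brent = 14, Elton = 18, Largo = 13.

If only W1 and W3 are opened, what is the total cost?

Each restaurant is assigned to its cheapest site among the open ones.
{W1, W3}: York→W1 3·6=18, Ashby→W3 2·13=26, Vance→W1 2·25=50, Milton→W1 4·8=32, Kent→W1 4·17=68, Brent→W1 3·14=42, Elton→W3 5·18=90, Largo→W1 5·13=65. Service 391; fixed 561; total 952.

Total cost: 952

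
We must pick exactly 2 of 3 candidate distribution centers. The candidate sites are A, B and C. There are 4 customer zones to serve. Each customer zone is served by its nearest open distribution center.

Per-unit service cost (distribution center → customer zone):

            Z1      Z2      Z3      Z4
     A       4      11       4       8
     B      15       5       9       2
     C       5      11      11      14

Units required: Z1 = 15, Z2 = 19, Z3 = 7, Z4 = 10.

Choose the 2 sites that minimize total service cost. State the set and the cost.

Choose A and B; total service cost 203.

With exactly 2 open, each customer zone uses its cheapest among the chosen.
{A, B}: Z1→A 4·15=60, Z2→B 5·19=95, Z3→A 4·7=28, Z4→B 2·10=20. Service cost 203.
{B, C}: service cost 253
{A, C}: service cost 377
Among all 3 size-2 choices, {A, B} is lowest.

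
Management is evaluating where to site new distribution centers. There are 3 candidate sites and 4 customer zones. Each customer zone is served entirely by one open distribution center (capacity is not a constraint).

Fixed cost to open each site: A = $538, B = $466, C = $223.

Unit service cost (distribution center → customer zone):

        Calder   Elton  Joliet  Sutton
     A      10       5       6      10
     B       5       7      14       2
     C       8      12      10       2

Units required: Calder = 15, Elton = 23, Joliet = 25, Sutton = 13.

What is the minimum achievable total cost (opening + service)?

For any fixed open set, each customer zone goes to its cheapest open site; total = fixed + service.
{C}: Calder→C 8·15=120, Elton→C 12·23=276, Joliet→C 10·25=250, Sutton→C 2·13=26. Service 672; fixed 223; total 895.
{B}: service 612 + fixed 466 = 1078
{A}: Calder→A 10·15=150, Elton→A 5·23=115, Joliet→A 6·25=150, Sutton→A 10·13=130. Service 545; fixed 538; total 1083.
{A, B, C}: service 366 + fixed 1227 = 1593
(All 7 nonempty subsets were checked; C only is lowest.)

Minimum total cost: 895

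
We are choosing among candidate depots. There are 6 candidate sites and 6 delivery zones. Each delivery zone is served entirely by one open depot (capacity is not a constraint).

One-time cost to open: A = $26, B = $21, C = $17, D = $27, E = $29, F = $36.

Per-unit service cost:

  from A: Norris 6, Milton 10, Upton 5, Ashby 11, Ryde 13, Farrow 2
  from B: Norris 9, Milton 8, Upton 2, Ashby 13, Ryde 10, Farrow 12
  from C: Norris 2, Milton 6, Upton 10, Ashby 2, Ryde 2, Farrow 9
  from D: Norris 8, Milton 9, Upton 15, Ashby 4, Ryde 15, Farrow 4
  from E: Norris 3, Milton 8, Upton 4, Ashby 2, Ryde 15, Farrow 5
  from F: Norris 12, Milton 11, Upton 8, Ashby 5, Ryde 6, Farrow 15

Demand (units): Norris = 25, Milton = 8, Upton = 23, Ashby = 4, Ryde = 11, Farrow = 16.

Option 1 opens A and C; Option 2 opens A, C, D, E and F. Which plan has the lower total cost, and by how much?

Option 1: {A, C}: Norris→C 2·25=50, Milton→C 6·8=48, Upton→A 5·23=115, Ashby→C 2·4=8, Ryde→C 2·11=22, Farrow→A 2·16=32. Service 275; fixed 43; total 318.
Option 2: {A, C, D, E, F}: Norris→C 2·25=50, Milton→C 6·8=48, Upton→E 4·23=92, Ashby→C 2·4=8, Ryde→C 2·11=22, Farrow→A 2·16=32. Service 252; fixed 135; total 387.
Difference: |318 − 387| = 69.

Option 1 is cheaper by 69.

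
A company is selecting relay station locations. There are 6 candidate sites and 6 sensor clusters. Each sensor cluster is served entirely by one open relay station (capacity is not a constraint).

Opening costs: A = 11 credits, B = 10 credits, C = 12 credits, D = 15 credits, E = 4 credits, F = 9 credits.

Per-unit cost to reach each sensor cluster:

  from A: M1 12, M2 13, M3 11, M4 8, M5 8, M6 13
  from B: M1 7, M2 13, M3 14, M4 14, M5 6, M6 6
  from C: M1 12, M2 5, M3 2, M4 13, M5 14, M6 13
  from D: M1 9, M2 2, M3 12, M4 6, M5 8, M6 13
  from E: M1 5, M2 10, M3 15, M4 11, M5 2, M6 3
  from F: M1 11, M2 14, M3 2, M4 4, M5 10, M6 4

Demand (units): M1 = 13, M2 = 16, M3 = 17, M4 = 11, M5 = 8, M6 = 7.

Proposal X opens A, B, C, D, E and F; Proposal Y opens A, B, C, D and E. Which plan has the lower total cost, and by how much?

Proposal X is cheaper by 13.

Proposal X: {A, B, C, D, E, F}: M1→E 5·13=65, M2→D 2·16=32, M3→C 2·17=34, M4→F 4·11=44, M5→E 2·8=16, M6→E 3·7=21. Service 212; fixed 61; total 273.
Proposal Y: {A, B, C, D, E}: M1→E 5·13=65, M2→D 2·16=32, M3→C 2·17=34, M4→D 6·11=66, M5→E 2·8=16, M6→E 3·7=21. Service 234; fixed 52; total 286.
Difference: |273 − 286| = 13.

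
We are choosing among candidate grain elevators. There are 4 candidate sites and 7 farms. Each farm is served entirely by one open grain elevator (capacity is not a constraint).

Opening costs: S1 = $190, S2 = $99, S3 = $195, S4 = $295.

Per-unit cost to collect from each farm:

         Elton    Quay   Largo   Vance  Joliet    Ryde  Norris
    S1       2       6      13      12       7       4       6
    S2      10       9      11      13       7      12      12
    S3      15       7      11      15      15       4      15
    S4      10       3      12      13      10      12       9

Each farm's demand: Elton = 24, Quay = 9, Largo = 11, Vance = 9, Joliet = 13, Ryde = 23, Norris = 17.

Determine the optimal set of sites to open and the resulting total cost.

Open S1 only; minimum total cost 828.

For any fixed open set, each farm goes to its cheapest open site; total = fixed + service.
{S1}: Elton→S1 2·24=48, Quay→S1 6·9=54, Largo→S1 13·11=143, Vance→S1 12·9=108, Joliet→S1 7·13=91, Ryde→S1 4·23=92, Norris→S1 6·17=102. Service 638; fixed 190; total 828.
{S1, S2}: service 616 + fixed 289 = 905
{S1, S3}: service 616 + fixed 385 = 1001
{S1, S2, S3, S4}: Elton→S1 2·24=48, Quay→S4 3·9=27, Largo→S2 11·11=121, Vance→S1 12·9=108, Joliet→S1 7·13=91, Ryde→S1 4·23=92, Norris→S1 6·17=102. Service 589; fixed 779; total 1368.
(All 15 nonempty subsets were checked; S1 only is lowest.)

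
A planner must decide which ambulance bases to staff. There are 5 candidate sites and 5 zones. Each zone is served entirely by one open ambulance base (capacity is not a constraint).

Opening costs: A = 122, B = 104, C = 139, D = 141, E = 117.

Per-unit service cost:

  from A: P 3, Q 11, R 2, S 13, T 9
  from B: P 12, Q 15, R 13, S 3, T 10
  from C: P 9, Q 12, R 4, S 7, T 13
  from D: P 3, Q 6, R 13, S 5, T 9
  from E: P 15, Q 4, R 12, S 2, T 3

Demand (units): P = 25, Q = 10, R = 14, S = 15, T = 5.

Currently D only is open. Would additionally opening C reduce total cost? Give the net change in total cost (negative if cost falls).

Current service cost with {D}: 437.
Adding C: each zone re-picks its cheapest; new service cost 311, saving 126.
Extra fixed cost: 139. Net change = 139 − 126 = 13.
(Totals: 578 → 591.)

No — net change +13 (cost rises by 13).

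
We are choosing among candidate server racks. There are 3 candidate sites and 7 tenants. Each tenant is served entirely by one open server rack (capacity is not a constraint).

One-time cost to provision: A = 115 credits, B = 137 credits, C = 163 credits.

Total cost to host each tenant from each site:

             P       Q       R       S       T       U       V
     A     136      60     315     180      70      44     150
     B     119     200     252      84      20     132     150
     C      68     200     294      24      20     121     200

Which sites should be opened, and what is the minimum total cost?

Open A and C; minimum total cost 938.

For any fixed open set, each tenant goes to its cheapest open site; total = fixed + service.
{A, C}: P→C 68, Q→A 60, R→C 294, S→C 24, T→C 20, U→A 44, V→A 150. Service 660; fixed 278; total 938.
{A, B}: service 729 + fixed 252 = 981
{A, B, C}: service 618 + fixed 415 = 1033
{A}: P→A 136, Q→A 60, R→A 315, S→A 180, T→A 70, U→A 44, V→A 150. Service 955; fixed 115; total 1070.
No other subset beats 938.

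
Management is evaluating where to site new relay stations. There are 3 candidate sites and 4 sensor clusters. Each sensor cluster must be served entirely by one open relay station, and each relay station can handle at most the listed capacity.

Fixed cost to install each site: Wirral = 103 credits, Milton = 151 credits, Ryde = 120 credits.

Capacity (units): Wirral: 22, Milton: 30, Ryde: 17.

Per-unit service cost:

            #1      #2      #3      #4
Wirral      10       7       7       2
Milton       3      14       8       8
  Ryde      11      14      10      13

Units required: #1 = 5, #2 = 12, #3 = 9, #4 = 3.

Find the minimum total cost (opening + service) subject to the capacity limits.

Minimum total cost: 430

Open {Milton}: #1→Milton 3·5=15, #2→Milton 14·12=168, #3→Milton 8·9=72, #4→Milton 8·3=24.
Loads: Milton carries 29/30. Service 279; fixed 151; total 430.
Next best feasible plan costs 431.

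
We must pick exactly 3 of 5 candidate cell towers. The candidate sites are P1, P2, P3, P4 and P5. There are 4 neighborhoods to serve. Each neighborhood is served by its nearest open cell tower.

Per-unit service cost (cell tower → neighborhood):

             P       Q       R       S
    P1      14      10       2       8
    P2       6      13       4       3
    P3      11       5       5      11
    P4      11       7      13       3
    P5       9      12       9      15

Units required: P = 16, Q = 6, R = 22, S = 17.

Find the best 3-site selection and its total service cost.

With exactly 3 open, each neighborhood uses its cheapest among the chosen.
{P1, P2, P3}: P→P2 6·16=96, Q→P3 5·6=30, R→P1 2·22=44, S→P2 3·17=51. Service cost 221.
{P1, P2, P4}: service cost 233
{P1, P2, P5}: service cost 251
Among all 10 size-3 choices, {P1, P2, P3} is lowest.

Choose P1, P2 and P3; total service cost 221.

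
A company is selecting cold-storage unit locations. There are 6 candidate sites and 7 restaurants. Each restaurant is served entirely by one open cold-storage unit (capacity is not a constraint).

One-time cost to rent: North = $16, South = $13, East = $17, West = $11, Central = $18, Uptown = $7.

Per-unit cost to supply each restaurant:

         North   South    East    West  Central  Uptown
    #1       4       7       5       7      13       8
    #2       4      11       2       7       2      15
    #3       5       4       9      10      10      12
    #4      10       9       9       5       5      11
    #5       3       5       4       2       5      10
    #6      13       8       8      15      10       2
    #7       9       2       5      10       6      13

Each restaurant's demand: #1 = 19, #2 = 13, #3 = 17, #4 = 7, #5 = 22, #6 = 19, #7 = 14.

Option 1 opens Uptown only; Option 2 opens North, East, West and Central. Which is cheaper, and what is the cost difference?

Option 1: {Uptown}: #1→Uptown 8·19=152, #2→Uptown 15·13=195, #3→Uptown 12·17=204, #4→Uptown 11·7=77, #5→Uptown 10·22=220, #6→Uptown 2·19=38, #7→Uptown 13·14=182. Service 1068; fixed 7; total 1075.
Option 2: {North, East, West, Central}: #1→North 4·19=76, #2→East 2·13=26, #3→North 5·17=85, #4→West 5·7=35, #5→West 2·22=44, #6→East 8·19=152, #7→East 5·14=70. Service 488; fixed 62; total 550.
Difference: |1075 − 550| = 525.

Option 2 is cheaper by 525.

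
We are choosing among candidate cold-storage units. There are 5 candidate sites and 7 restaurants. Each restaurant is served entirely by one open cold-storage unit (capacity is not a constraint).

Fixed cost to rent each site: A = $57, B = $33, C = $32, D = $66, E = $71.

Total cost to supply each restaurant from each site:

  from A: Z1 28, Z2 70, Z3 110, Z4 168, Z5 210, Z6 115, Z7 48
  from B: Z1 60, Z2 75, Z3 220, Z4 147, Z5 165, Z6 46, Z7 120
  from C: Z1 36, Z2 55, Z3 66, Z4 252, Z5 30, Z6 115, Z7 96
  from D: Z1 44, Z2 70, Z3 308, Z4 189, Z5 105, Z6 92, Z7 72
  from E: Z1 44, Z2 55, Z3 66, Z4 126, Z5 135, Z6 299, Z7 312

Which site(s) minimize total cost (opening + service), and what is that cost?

For any fixed open set, each restaurant goes to its cheapest open site; total = fixed + service.
{B, C}: Z1→C 36, Z2→C 55, Z3→C 66, Z4→B 147, Z5→C 30, Z6→B 46, Z7→C 96. Service 476; fixed 65; total 541.
{A, B, C}: Z1→A 28, Z2→C 55, Z3→C 66, Z4→B 147, Z5→C 30, Z6→B 46, Z7→A 48. Service 420; fixed 122; total 542.
{B, C, D}: service 452 + fixed 131 = 583
{A, B, C, D, E}: service 399 + fixed 259 = 658
No other subset beats 541.

Open B and C; minimum total cost 541.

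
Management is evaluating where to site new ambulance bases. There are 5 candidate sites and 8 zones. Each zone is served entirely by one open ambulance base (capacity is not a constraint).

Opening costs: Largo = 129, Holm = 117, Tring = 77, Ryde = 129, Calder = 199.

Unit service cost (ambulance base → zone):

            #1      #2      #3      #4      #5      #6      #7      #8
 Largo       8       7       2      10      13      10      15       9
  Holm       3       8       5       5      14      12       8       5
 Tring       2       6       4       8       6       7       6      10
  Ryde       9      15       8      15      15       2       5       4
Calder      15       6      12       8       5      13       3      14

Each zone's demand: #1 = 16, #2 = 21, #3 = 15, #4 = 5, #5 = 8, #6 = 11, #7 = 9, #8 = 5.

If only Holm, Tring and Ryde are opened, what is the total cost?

Each zone is assigned to its cheapest site among the open ones.
{Holm, Tring, Ryde}: #1→Tring 2·16=32, #2→Tring 6·21=126, #3→Tring 4·15=60, #4→Holm 5·5=25, #5→Tring 6·8=48, #6→Ryde 2·11=22, #7→Ryde 5·9=45, #8→Ryde 4·5=20. Service 378; fixed 323; total 701.

Total cost: 701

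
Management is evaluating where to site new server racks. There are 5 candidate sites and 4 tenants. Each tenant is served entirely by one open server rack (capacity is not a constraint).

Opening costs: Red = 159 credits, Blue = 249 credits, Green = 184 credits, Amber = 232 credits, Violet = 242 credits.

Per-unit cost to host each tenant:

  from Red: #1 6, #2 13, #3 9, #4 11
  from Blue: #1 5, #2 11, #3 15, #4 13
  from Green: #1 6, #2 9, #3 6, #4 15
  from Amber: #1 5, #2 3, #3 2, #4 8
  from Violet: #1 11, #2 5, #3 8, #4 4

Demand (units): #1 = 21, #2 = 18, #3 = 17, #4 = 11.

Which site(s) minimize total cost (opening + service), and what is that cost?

For any fixed open set, each tenant goes to its cheapest open site; total = fixed + service.
{Amber}: #1→Amber 5·21=105, #2→Amber 3·18=54, #3→Amber 2·17=34, #4→Amber 8·11=88. Service 281; fixed 232; total 513.
{Red, Amber}: service 281 + fixed 391 = 672
{Green, Amber}: #1→Amber 5·21=105, #2→Amber 3·18=54, #3→Amber 2·17=34, #4→Amber 8·11=88. Service 281; fixed 416; total 697.
{Red, Blue, Green, Amber, Violet}: service 237 + fixed 1066 = 1303
No other subset beats 513.

Open Amber only; minimum total cost 513.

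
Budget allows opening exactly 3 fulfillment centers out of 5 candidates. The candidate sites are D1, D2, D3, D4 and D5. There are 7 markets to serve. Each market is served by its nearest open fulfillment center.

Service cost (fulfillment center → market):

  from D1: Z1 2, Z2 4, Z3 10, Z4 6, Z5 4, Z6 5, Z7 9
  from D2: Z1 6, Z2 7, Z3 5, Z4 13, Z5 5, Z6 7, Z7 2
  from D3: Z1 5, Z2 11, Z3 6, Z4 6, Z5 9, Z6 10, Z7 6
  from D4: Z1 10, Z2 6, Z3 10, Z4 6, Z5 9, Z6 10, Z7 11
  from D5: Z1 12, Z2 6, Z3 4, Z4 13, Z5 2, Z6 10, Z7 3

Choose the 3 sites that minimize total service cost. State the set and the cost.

Choose D1, D2 and D5; total service cost 25.

With exactly 3 open, each market uses its cheapest among the chosen.
{D1, D2, D5}: Z1→D1 2, Z2→D1 4, Z3→D5 4, Z4→D1 6, Z5→D5 2, Z6→D1 5, Z7→D2 2. Service cost 25.
{D1, D3, D5}: service cost 26
{D1, D4, D5}: service cost 26
Among all 10 size-3 choices, {D1, D2, D5} is lowest.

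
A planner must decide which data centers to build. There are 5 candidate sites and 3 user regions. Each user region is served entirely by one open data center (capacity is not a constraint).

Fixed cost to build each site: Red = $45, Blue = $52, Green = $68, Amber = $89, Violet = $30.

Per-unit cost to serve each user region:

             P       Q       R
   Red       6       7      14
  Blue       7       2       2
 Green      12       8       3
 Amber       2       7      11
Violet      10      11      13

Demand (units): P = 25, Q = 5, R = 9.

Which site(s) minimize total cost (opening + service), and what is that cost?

For any fixed open set, each user region goes to its cheapest open site; total = fixed + service.
{Blue, Amber}: P→Amber 2·25=50, Q→Blue 2·5=10, R→Blue 2·9=18. Service 78; fixed 141; total 219.
{Blue, Amber, Violet}: service 78 + fixed 171 = 249
{Blue}: service 203 + fixed 52 = 255
{Red, Blue, Green, Amber, Violet}: service 78 + fixed 284 = 362
No other subset beats 219.

Open Blue and Amber; minimum total cost 219.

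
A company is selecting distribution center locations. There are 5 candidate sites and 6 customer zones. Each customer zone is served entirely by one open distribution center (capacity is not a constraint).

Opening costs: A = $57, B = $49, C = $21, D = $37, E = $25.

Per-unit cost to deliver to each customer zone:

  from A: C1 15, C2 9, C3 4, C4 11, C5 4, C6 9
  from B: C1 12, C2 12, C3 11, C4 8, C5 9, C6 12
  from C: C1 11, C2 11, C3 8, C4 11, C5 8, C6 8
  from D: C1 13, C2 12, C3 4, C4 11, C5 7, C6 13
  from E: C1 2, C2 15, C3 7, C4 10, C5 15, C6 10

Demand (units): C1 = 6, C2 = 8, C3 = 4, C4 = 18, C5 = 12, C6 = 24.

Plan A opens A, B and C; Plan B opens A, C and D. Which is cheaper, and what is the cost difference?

Plan A: {A, B, C}: C1→C 11·6=66, C2→A 9·8=72, C3→A 4·4=16, C4→B 8·18=144, C5→A 4·12=48, C6→C 8·24=192. Service 538; fixed 127; total 665.
Plan B: {A, C, D}: C1→C 11·6=66, C2→A 9·8=72, C3→A 4·4=16, C4→A 11·18=198, C5→A 4·12=48, C6→C 8·24=192. Service 592; fixed 115; total 707.
Difference: |665 − 707| = 42.

Plan A is cheaper by 42.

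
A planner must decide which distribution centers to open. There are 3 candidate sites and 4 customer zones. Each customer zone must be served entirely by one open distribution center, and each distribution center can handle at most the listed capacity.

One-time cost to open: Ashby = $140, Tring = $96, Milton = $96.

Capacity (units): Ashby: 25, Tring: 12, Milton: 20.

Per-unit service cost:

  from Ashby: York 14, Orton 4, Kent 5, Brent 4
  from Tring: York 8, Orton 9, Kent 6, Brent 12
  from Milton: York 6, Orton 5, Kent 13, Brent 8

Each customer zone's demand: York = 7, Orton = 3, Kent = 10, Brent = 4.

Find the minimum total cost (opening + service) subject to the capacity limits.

Minimum total cost: 316

Open {Ashby}: York→Ashby 14·7=98, Orton→Ashby 4·3=12, Kent→Ashby 5·10=50, Brent→Ashby 4·4=16.
Loads: Ashby carries 24/25. Service 176; fixed 140; total 316.
Next best feasible plan costs 341.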